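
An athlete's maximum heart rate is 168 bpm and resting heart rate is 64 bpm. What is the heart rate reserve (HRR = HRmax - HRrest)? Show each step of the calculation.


HRR = HRmax - HRrest
= 168 - 64
= 104 bpm

104 bpm


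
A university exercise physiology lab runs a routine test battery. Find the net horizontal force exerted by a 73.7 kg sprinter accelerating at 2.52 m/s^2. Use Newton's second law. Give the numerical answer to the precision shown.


Newton's second law: F = m * a
F = 73.7 * 2.52 = 185.72 N

185.72 N


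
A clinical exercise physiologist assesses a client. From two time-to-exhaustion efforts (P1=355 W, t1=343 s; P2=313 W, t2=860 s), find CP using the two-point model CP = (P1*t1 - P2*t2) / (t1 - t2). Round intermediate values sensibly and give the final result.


Work in trial 1 = 121765 J
Work in trial 2 = 269180 J
Delta work = -147415 J
Delta time = -517 s
CP = -147415 / -517 = 285.14 W

285.14 W


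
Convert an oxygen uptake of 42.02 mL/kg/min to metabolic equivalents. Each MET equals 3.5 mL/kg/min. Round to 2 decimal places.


One MET = 3.5 mL/kg/min
Number of METs = 42.02 / 3.5
= 12.01 METs

12.01 METs


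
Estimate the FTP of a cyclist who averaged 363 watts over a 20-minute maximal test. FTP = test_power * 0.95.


FTP = 363 * 0.95 = 344.85 W

344.85 W


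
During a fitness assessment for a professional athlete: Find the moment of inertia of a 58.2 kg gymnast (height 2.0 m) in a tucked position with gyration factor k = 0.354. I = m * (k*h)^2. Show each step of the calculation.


Radius of gyration = 0.354 * 2.0 = 0.708 m
I = 58.2 * 0.708^2
= 58.2 * 0.501264
= 29.174 kg*m^2

29.174 kg*m^2


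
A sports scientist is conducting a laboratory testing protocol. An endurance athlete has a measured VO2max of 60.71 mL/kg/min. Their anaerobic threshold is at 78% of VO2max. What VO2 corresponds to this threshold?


Anaerobic threshold VO2 = VO2max * 78%
= 60.71 * 0.78
= 47.35 mL/kg/min

47.35 mL/kg/min


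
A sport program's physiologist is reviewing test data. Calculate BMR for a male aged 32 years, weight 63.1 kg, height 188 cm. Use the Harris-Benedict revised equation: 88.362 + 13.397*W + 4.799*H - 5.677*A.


Substituting values:
W term = 13.397 * 63.1 = 845.3507
H term = 4.799 * 188 = 902.212
A term = 5.677 * 32 = 181.664
BMR = 1654.26 kcal/day

1654.26 kcal/day


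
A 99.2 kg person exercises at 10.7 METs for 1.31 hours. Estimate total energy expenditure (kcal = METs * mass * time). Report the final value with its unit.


Energy = METs * mass(kg) * time(h)
= 10.7 * 99.2 * 1.31
= 1390.49 kcal

1390.49 kcal


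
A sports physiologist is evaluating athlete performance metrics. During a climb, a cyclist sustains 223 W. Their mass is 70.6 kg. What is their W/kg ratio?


Power-to-weight = 223 W / 70.6 kg
= 3.159 W/kg

3.159 W/kg


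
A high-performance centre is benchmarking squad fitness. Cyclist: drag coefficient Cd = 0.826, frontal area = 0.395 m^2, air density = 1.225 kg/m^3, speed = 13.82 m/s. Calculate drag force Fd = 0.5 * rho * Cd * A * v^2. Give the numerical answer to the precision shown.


v^2 = 13.82^2 = 190.9924
Fd = 0.5 * 1.225 * 0.826 * 0.395 * 190.9924
= 38.168 N

38.168 N


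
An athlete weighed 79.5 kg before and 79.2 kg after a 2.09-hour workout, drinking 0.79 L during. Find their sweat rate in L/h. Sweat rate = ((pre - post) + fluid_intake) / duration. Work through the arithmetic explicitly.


Body mass change = 0.3 kg
Total sweat loss = 0.3 + 0.79 = 1.09 L
Rate = 1.09 / 2.09 = 0.522 L/h

0.522 L/h


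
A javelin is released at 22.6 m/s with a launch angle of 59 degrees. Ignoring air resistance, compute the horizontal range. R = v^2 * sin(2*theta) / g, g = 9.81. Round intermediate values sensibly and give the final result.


Launch speed squared = 510.76
sin(2 * 59 deg) = 0.882948
Range = 510.76 * 0.882948 / 9.81
= 45.971 m

45.971 m


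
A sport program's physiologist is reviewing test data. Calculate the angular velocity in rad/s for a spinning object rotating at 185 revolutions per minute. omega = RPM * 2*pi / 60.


omega = RPM * 2*pi / 60
= 185 * 6.28318531 / 60
= 19.373 rad/s

19.373 rad/s


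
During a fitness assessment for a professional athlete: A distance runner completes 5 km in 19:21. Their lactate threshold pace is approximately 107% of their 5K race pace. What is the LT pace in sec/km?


Convert to seconds: 19 min 21 s = 1161 s
Pace per km = 1161 / 5 = 232.2 s/km
LT pace = 232.2 * 1.07 = 248.45 s/km

248.45 s/km


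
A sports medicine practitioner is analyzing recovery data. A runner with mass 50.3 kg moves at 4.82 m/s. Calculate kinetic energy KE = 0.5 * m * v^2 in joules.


v^2 = 4.82^2 = 23.2324
KE = 0.5 * 50.3 * 23.2324
= 584.29 J

584.29 J


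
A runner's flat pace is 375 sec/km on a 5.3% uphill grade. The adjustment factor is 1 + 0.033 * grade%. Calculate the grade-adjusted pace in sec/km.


Factor = 1 + 0.033 * 5.3 = 1.1749
Adjusted pace = 375 * 1.1749
= 440.59 sec/km

440.59 s/km


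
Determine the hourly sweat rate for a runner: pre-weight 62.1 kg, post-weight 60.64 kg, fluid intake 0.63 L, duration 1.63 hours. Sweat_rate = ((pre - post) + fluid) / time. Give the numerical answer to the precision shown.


Mass lost = 62.1 - 60.64 = 1.46 kg
Add fluid consumed: 1.46 + 0.63 = 2.09 L total sweat
Sweat rate = 2.09 / 1.63 = 1.282 L/h

1.282 L/h


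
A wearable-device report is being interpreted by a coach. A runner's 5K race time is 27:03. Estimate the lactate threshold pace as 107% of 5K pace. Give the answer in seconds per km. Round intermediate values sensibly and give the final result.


Total race time = 27*60 + 3 = 1623 seconds
5K pace = 1623 / 5 = 324.6 sec/km
LT pace = 324.6 * 1.07 = 347.32 sec/km

347.32 s/km


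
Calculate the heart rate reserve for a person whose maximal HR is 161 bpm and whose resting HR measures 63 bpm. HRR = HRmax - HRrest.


HRmax = 161 bpm
HRrest = 63 bpm
HRR = 161 - 63 = 98 bpm

98 bpm


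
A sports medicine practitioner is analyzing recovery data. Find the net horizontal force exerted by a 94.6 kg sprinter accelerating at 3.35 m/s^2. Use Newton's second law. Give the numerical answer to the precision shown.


Newton's second law: F = m * a
F = 94.6 * 3.35 = 316.91 N

316.91 N


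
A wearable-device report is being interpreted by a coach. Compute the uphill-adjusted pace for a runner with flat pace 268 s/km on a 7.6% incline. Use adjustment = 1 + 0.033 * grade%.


Adjustment factor = 1 + 0.033 * 7.6 = 1.2508
Grade-adjusted pace = 268 * 1.2508 = 335.21 s/km

335.21 s/km


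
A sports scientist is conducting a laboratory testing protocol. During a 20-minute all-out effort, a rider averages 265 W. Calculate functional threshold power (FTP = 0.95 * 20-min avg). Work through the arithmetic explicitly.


FTP = 0.95 * 265
= 251.75 W

251.75 W


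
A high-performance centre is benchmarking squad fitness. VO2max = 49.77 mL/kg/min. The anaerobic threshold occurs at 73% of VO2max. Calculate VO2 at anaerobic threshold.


AT fraction = 73 / 100 = 0.73
AT VO2 = 49.77 * 0.73
= 36.33 mL/kg/min

36.33 mL/kg/min


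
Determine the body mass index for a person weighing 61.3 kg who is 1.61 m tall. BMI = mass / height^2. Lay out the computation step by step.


BMI = mass / height^2
= 61.3 / 1.61^2
= 61.3 / 2.5921
= 23.65 kg/m^2

23.65 kg/m^2


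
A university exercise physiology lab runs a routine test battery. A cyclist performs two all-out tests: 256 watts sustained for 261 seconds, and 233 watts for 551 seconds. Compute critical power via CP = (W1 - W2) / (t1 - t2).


W1 = P1 * t1 = 256 * 261 = 66816 J
W2 = P2 * t2 = 233 * 551 = 128383 J
CP = (66816 - 128383) / (261 - 551)
= 212.3 W

212.3 W


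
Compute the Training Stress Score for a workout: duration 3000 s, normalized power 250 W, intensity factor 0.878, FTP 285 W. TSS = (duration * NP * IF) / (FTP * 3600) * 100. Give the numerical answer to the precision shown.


Product = 3000 * 250 * 0.878 = 658500.0
Base = 285 * 3600 = 1026000
TSS = 658500.0 / 1026000 * 100 = 64.18

64.18 TSS


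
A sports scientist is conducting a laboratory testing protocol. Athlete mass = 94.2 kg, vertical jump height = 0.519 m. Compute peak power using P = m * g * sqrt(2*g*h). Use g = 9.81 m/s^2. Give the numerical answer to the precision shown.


sqrt(2 * 9.81 * 0.519) = sqrt(10.18278) = 3.191047 m/s
P = 94.2 * 9.81 * 3.191047
= 2948.85 W

2948.85 W


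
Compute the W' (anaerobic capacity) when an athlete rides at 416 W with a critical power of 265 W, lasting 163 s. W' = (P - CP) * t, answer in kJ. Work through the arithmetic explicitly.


Above-CP power = 151 W
Duration = 163 s
W' = 151 * 163 = 24613 J
Convert: 24613 / 1000 = 24.613 kJ

24.613 kJ


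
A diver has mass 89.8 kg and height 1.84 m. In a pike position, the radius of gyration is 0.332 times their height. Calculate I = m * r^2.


r = 0.332 * 1.84 = 0.61088 m
I = m * r^2 = 89.8 * 0.373174 = 33.511 kg*m^2

33.511 kg*m^2


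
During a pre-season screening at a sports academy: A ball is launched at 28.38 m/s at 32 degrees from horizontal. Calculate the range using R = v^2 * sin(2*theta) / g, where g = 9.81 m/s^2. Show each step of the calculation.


sin(2 * 32) = sin(64) = 0.898794
v^2 = 28.38^2 = 805.4244
R = 805.4244 * 0.898794 / 9.81
= 73.793 m

73.793 m


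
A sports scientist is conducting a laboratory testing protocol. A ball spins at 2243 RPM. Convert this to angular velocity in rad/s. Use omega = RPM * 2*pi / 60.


omega = 2243 * 2 * pi / 60
= 2243 * 6.28318531 / 60
= 14093.185 / 60
= 234.886 rad/s

234.886 rad/s


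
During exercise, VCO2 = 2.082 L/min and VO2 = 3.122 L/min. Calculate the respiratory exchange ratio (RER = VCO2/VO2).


RER = VCO2 / VO2
= 2.082 / 3.122
= 0.6669

0.6669


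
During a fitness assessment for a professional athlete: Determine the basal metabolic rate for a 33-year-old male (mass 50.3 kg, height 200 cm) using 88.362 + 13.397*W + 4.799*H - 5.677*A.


BMR = 88.362 + 13.397*50.3 + 4.799*200 - 5.677*33
= 1534.69 kcal/day

1534.69 kcal/day


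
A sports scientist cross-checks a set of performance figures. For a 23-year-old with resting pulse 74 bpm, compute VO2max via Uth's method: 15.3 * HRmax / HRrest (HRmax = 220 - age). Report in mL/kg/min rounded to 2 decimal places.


Step 1: HRmax = 220 - 23 = 197 bpm
Step 2: Ratio = 197 / 74 = 2.6622
Step 3: VO2max = 15.3 * 2.6622 = 40.73 mL/kg/min

40.73 mL/kg/min


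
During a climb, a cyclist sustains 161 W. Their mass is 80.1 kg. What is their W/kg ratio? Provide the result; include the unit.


Power-to-weight = 161 W / 80.1 kg
= 2.01 W/kg

2.01 W/kg


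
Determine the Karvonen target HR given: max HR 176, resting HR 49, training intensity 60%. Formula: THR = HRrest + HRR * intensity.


HRR = HRmax - HRrest = 176 - 49 = 127
THR = 49 + 127 * 0.6
= 125.2 bpm

125.2 bpm


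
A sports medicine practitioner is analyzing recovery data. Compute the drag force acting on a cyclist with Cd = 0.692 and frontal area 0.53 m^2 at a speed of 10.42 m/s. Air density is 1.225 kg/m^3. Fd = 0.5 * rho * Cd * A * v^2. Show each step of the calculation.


Step 1: v^2 = 108.5764
Step 2: Fd = 0.5 * 1.225 * 0.692 * 0.53 * 108.5764
= 24.391 N

24.391 N


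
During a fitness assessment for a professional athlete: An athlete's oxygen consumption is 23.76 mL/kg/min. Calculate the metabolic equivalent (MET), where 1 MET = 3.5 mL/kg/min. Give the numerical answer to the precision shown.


MET = VO2 / 3.5
= 23.76 / 3.5
= 6.79 METs

6.79 METs


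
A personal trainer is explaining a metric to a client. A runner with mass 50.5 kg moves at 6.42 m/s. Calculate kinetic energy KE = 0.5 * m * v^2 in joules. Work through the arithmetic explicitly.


v^2 = 6.42^2 = 41.2164
KE = 0.5 * 50.5 * 41.2164
= 1040.71 J

1040.71 J


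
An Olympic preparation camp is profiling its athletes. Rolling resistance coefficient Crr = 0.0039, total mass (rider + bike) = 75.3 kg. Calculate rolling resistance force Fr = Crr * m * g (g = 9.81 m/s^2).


Fr = Crr * m * g
= 0.0039 * 75.3 * 9.81
= 2.881 N

2.881 N


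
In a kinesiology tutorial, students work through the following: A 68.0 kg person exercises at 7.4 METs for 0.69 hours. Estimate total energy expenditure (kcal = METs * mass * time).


Energy = METs * mass(kg) * time(h)
= 7.4 * 68.0 * 0.69
= 347.21 kcal

347.21 kcal


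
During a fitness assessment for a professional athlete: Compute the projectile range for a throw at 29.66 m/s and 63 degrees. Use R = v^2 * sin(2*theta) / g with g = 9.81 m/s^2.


Two times the angle = 126 degrees
sin(126) = 0.809017
R = 879.7156 * 0.809017 / 9.81 = 72.549 m

72.549 m


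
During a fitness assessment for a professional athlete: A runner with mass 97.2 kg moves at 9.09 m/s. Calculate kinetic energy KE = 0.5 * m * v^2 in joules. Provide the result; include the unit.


v^2 = 9.09^2 = 82.6281
KE = 0.5 * 97.2 * 82.6281
= 4015.73 J

4015.73 J


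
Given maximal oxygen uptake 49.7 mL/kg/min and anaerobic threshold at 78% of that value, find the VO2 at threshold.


Percentage as decimal = 0.78
VO2 at AT = 49.7 * 0.78 = 38.77 mL/kg/min

38.77 mL/kg/min


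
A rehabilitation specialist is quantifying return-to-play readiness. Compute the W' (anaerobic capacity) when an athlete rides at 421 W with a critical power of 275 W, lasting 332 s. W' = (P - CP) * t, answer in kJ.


Above-CP power = 146 W
Duration = 332 s
W' = 146 * 332 = 48472 J
Convert: 48472 / 1000 = 48.472 kJ

48.472 kJ


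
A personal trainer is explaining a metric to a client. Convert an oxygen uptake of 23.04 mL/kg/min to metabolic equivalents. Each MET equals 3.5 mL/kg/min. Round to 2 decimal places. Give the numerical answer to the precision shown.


One MET = 3.5 mL/kg/min
Number of METs = 23.04 / 3.5
= 6.58 METs

6.58 METs


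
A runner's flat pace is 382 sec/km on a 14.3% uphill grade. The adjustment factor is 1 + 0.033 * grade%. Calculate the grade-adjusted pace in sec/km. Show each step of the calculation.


Factor = 1 + 0.033 * 14.3 = 1.4719
Adjusted pace = 382 * 1.4719
= 562.27 sec/km

562.27 s/km


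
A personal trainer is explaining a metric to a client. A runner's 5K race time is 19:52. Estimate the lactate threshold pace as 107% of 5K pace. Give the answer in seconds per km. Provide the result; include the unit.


Total race time = 19*60 + 52 = 1192 seconds
5K pace = 1192 / 5 = 238.4 sec/km
LT pace = 238.4 * 1.07 = 255.09 sec/km

255.09 s/km


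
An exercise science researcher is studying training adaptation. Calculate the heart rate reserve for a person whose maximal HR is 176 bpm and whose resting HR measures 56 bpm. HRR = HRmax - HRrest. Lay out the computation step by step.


HRmax = 176 bpm
HRrest = 56 bpm
HRR = 176 - 56 = 120 bpm

120 bpm


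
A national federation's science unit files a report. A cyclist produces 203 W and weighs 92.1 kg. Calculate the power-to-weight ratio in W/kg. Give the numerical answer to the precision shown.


P/W = power / mass
= 203 / 92.1
= 2.204 W/kg

2.204 W/kg


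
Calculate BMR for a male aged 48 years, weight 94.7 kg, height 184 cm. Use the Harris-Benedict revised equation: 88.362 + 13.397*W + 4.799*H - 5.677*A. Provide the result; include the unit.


Substituting values:
W term = 13.397 * 94.7 = 1268.6959
H term = 4.799 * 184 = 883.016
A term = 5.677 * 48 = 272.496
BMR = 1967.58 kcal/day

1967.58 kcal/day


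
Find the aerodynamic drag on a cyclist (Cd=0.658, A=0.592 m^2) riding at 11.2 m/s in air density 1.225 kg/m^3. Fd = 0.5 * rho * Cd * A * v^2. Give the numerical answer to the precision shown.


Fd = 0.5 * 1.225 * 0.658 * 0.592 * 11.2^2
= 0.5 * 1.225 * 0.658 * 0.592 * 125.44
= 29.929 N

29.929 N


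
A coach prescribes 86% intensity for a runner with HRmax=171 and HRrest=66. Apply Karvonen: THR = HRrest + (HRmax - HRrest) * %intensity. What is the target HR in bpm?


Heart rate reserve = 171 - 66 = 105
Intensity fraction = 86 / 100 = 0.86
THR = 66 + 105 * 0.86 = 156.3 bpm

156.3 bpm


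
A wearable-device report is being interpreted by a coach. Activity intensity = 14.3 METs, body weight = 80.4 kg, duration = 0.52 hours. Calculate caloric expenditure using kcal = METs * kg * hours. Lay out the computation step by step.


kcal = 14.3 * 80.4 * 0.52
= 1149.72 * 0.52
= 597.85 kcal

597.85 kcal


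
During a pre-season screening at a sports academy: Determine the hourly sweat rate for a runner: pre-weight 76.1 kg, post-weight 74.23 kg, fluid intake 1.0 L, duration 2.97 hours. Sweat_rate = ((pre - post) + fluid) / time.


Mass lost = 76.1 - 74.23 = 1.87 kg
Add fluid consumed: 1.87 + 1.0 = 2.87 L total sweat
Sweat rate = 2.87 / 2.97 = 0.966 L/h

0.966 L/h


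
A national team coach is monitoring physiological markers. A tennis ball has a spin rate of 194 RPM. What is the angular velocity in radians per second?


Convert RPM to rad/s: multiply by 2*pi and divide by 60
omega = 194 * 2 * pi / 60
= 20.316 rad/s

20.316 rad/s


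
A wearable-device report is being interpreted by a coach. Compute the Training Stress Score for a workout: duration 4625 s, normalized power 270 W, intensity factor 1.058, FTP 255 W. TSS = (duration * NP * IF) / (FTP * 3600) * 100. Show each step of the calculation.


Product = 4625 * 270 * 1.058 = 1321177.5
Base = 255 * 3600 = 918000
TSS = 1321177.5 / 918000 * 100 = 143.92

143.92 TSS


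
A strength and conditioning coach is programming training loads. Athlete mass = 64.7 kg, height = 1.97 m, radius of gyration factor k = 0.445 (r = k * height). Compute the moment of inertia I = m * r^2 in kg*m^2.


r = k * height = 0.445 * 1.97 = 0.87665 m
r^2 = 0.87665^2 = 0.768515
I = 64.7 * 0.768515 = 49.723 kg*m^2

49.723 kg*m^2


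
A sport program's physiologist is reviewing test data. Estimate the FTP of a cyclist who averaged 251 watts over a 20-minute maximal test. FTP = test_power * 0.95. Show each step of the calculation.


FTP = 251 * 0.95 = 238.45 W

238.45 W


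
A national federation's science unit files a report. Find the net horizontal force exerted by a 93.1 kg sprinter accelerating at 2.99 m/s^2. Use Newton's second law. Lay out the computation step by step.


Newton's second law: F = m * a
F = 93.1 * 2.99 = 278.37 N

278.37 N


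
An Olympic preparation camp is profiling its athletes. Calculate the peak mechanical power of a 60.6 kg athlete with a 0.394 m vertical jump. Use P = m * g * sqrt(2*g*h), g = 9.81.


First, sqrt(2gh) = sqrt(2 * 9.81 * 0.394)
= sqrt(7.73028) = 2.780338 m/s
Power = 60.6 * 9.81 * 2.780338 = 1652.87 W

1652.87 W


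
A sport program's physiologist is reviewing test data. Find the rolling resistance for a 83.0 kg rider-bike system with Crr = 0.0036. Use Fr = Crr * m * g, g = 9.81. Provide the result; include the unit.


m * g = 83.0 * 9.81 = 814.23 N
Fr = 0.0036 * 814.23 = 2.931 N

2.931 N


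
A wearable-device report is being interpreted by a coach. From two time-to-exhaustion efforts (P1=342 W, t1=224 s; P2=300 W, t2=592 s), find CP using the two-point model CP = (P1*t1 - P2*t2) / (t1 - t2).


Work in trial 1 = 76608 J
Work in trial 2 = 177600 J
Delta work = -100992 J
Delta time = -368 s
CP = -100992 / -368 = 274.43 W

274.43 W


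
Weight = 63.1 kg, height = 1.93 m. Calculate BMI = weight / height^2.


height^2 = 1.93^2 = 3.7249
BMI = 63.1 / 3.7249 = 16.94 kg/m^2

16.94 kg/m^2


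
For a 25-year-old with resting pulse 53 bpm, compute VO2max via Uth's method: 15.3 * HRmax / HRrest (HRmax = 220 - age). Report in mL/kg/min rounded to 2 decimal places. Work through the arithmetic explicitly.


Step 1: HRmax = 220 - 25 = 195 bpm
Step 2: Ratio = 195 / 53 = 3.6792
Step 3: VO2max = 15.3 * 3.6792 = 56.29 mL/kg/min

56.29 mL/kg/min


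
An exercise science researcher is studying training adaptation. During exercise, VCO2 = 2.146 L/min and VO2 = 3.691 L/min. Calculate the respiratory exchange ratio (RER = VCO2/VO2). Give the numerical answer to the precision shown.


RER = VCO2 / VO2
= 2.146 / 3.691
= 0.5814

0.5814


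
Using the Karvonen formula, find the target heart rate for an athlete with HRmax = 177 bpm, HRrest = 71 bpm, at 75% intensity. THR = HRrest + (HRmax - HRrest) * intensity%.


HRR = 177 - 71 = 106
THR = 71 + 106 * 0.75
= 71 + 79.5
= 150.5 bpm

150.5 bpm


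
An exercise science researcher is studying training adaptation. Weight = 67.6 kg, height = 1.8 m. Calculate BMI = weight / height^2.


height^2 = 1.8^2 = 3.24
BMI = 67.6 / 3.24 = 20.86 kg/m^2

20.86 kg/m^2


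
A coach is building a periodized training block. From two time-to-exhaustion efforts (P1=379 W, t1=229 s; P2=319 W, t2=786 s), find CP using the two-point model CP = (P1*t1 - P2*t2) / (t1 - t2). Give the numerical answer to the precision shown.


Work in trial 1 = 86791 J
Work in trial 2 = 250734 J
Delta work = -163943 J
Delta time = -557 s
CP = -163943 / -557 = 294.33 W

294.33 W


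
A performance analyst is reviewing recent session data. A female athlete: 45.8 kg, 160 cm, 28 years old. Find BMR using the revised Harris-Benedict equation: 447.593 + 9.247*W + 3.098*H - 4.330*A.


Intercept = 447.593
Weight contribution = 9.247 * 45.8 = 423.5126
Height contribution = 3.098 * 160 = 495.68
Age contribution = 4.33 * 28 = 121.24
BMR = 447.593 + 423.5126 + 495.68 - 121.24
= 1245.55 kcal/day

1245.55 kcal/day


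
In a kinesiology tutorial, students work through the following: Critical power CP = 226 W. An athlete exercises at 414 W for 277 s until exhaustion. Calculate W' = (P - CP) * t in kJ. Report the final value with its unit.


P - CP = 414 - 226 = 188 W
W' = 188 * 277 = 52076 J
= 52076 / 1000 = 52.076 kJ

52.076 kJ


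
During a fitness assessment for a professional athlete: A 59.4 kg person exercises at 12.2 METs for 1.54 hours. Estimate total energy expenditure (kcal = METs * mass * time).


Energy = METs * mass(kg) * time(h)
= 12.2 * 59.4 * 1.54
= 1116.01 kcal

1116.01 kcal


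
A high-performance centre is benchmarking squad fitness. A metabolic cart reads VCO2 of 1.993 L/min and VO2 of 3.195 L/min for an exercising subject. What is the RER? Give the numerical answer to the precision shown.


RER = VCO2 / VO2 = 1.993 / 3.195 = 0.6238

0.6238


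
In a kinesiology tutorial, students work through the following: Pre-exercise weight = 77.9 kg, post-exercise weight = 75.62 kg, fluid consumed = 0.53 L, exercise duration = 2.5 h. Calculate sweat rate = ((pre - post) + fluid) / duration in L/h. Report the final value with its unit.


Weight loss = 77.9 - 75.62 = 2.28 kg (approx L)
Total sweat = 2.28 + 0.53 = 2.81 L
Sweat rate = 2.81 / 2.5 = 1.124 L/h

1.124 L/h


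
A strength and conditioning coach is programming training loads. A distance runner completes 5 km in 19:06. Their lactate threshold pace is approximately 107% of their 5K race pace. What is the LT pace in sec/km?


Convert to seconds: 19 min 6 s = 1146 s
Pace per km = 1146 / 5 = 229.2 s/km
LT pace = 229.2 * 1.07 = 245.24 s/km

245.24 s/km


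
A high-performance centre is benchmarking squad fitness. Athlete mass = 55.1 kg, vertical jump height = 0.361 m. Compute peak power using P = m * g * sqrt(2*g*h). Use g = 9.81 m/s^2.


sqrt(2 * 9.81 * 0.361) = sqrt(7.08282) = 2.661357 m/s
P = 55.1 * 9.81 * 2.661357
= 1438.55 W

1438.55 W


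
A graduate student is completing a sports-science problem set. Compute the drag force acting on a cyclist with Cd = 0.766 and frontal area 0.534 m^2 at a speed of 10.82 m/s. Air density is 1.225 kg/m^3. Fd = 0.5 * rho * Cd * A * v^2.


Step 1: v^2 = 117.0724
Step 2: Fd = 0.5 * 1.225 * 0.766 * 0.534 * 117.0724
= 29.331 N

29.331 N


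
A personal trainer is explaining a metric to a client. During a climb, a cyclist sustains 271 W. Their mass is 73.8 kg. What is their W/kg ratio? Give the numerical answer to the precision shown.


Power-to-weight = 271 W / 73.8 kg
= 3.672 W/kg

3.672 W/kg


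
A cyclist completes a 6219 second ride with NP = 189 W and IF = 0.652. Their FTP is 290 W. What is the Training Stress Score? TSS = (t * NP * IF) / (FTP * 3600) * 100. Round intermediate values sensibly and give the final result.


t * NP * IF = 6219 * 189 * 0.652 = 766354.932
FTP * 3600 = 1044000
TSS = (766354.932 / 1044000) * 100 = 73.41

73.41 TSS


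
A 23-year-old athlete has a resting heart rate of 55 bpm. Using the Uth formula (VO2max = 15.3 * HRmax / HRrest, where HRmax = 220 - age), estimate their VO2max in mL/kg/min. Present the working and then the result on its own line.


HRmax = 220 - 23 = 197 bpm
Ratio = HRmax / HRrest = 197 / 55 = 3.5818
VO2max = 15.3 * 3.5818 = 54.8 mL/kg/min

54.8 mL/kg/min


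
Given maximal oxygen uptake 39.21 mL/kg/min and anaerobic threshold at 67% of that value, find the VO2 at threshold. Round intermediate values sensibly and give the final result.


Percentage as decimal = 0.67
VO2 at AT = 39.21 * 0.67 = 26.27 mL/kg/min

26.27 mL/kg/min


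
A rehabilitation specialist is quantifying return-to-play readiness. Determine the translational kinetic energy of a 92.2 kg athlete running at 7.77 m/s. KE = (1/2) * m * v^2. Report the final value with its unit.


KE = 0.5 * m * v^2
= 0.5 * 92.2 * 7.77^2
= 0.5 * 92.2 * 60.3729
= 2783.19 J

2783.19 J


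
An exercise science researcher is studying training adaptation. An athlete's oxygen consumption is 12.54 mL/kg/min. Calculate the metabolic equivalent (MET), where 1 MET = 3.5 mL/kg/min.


MET = VO2 / 3.5
= 12.54 / 3.5
= 3.58 METs

3.58 METs


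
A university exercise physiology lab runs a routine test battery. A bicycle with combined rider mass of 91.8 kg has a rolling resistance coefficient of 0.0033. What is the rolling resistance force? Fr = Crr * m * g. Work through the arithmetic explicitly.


Fr = 0.0033 * 91.8 * 9.81
= 0.30294 * 9.81
= 2.972 N

2.972 N


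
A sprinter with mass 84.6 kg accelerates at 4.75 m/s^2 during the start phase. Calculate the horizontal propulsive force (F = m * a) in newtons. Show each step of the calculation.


F = m * a
= 84.6 * 4.75
= 401.85 N

401.85 N


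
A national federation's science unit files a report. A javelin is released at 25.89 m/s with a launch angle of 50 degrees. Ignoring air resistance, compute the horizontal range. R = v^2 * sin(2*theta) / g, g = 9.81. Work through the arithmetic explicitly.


Launch speed squared = 670.2921
sin(2 * 50 deg) = 0.984808
Range = 670.2921 * 0.984808 / 9.81
= 67.289 m

67.289 m


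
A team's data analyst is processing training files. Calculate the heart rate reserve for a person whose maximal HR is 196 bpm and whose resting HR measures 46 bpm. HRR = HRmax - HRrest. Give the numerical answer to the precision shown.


HRmax = 196 bpm
HRrest = 46 bpm
HRR = 196 - 46 = 150 bpm

150 bpm


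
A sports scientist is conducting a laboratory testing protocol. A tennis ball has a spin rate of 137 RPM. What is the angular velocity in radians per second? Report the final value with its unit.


Convert RPM to rad/s: multiply by 2*pi and divide by 60
omega = 137 * 2 * pi / 60
= 14.347 rad/s

14.347 rad/s


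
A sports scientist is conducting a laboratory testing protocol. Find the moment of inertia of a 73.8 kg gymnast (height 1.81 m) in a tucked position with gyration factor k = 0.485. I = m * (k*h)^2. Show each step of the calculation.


Radius of gyration = 0.485 * 1.81 = 0.87785 m
I = 73.8 * 0.87785^2
= 73.8 * 0.770621
= 56.872 kg*m^2

56.872 kg*m^2


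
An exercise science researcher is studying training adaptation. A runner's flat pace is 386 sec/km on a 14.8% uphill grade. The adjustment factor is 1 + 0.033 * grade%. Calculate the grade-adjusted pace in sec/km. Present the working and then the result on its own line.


Factor = 1 + 0.033 * 14.8 = 1.4884
Adjusted pace = 386 * 1.4884
= 574.52 sec/km

574.52 s/km


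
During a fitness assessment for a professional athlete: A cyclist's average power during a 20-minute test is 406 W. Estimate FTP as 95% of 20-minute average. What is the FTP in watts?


FTP = 20-min power * 0.95
= 406 * 0.95
= 385.7 W

385.7 W


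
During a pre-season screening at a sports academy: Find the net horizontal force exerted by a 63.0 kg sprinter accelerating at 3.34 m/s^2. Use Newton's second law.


Newton's second law: F = m * a
F = 63.0 * 3.34 = 210.42 N

210.42 N


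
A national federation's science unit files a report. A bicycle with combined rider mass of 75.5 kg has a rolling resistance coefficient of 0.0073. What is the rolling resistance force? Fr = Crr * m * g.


Fr = 0.0073 * 75.5 * 9.81
= 0.55115 * 9.81
= 5.407 N

5.407 N


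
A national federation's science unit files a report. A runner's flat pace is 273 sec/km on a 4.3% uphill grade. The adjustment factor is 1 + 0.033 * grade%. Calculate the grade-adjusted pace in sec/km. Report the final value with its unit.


Factor = 1 + 0.033 * 4.3 = 1.1419
Adjusted pace = 273 * 1.1419
= 311.74 sec/km

311.74 s/km


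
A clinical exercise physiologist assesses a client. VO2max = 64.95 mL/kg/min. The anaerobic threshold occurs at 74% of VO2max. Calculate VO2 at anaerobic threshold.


AT fraction = 74 / 100 = 0.74
AT VO2 = 64.95 * 0.74
= 48.06 mL/kg/min

48.06 mL/kg/min


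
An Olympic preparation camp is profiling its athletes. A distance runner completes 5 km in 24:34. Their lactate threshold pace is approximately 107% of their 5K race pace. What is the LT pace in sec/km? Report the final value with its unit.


Convert to seconds: 24 min 34 s = 1474 s
Pace per km = 1474 / 5 = 294.8 s/km
LT pace = 294.8 * 1.07 = 315.44 s/km

315.44 s/km


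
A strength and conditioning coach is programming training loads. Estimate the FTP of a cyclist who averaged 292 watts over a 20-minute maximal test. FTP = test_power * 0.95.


FTP = 292 * 0.95 = 277.4 W

277.4 W


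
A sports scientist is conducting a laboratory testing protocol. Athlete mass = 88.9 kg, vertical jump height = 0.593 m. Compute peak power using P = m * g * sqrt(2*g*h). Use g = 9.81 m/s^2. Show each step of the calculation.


sqrt(2 * 9.81 * 0.593) = sqrt(11.63466) = 3.410962 m/s
P = 88.9 * 9.81 * 3.410962
= 2974.73 W

2974.73 W


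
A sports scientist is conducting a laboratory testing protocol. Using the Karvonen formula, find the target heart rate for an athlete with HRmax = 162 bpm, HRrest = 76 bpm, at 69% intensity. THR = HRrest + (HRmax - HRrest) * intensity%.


HRR = 162 - 76 = 86
THR = 76 + 86 * 0.69
= 76 + 59.34
= 135.34 bpm

135.34 bpm


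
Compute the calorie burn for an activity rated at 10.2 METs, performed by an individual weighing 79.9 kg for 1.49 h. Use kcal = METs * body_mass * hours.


Product of METs and mass = 10.2 * 79.9 = 814.98
Total kcal = 814.98 * 1.49 = 1214.32 kcal

1214.32 kcal


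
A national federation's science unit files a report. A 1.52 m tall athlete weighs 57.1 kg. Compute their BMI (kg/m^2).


height^2 = 2.3104 m^2
BMI = 57.1 / 2.3104 = 24.71 kg/m^2

24.71 kg/m^2


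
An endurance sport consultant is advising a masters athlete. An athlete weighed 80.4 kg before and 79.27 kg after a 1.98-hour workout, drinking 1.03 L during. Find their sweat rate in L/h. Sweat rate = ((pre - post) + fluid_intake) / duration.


Body mass change = 1.13 kg
Total sweat loss = 1.13 + 1.03 = 2.16 L
Rate = 2.16 / 1.98 = 1.091 L/h

1.091 L/h


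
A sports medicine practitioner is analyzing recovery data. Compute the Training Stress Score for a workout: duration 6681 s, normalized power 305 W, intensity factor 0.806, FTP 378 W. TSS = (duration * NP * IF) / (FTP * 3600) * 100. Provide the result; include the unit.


Product = 6681 * 305 * 0.806 = 1642390.23
Base = 378 * 3600 = 1360800
TSS = 1642390.23 / 1360800 * 100 = 120.69

120.69 TSS


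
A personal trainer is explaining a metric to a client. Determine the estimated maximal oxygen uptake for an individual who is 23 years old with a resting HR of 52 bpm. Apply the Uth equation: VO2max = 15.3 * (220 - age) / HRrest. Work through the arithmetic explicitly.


HRmax = 220 - 23 = 197
VO2max = 15.3 * (197 / 52)
= 15.3 * 3.7885
= 57.96 mL/kg/min

57.96 mL/kg/min


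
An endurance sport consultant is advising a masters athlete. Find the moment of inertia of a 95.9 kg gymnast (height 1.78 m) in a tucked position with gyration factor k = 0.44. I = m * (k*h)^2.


Radius of gyration = 0.44 * 1.78 = 0.7832 m
I = 95.9 * 0.7832^2
= 95.9 * 0.613402
= 58.825 kg*m^2

58.825 kg*m^2


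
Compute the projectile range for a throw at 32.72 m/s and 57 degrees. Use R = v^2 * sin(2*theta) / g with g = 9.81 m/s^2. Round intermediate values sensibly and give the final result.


Two times the angle = 114 degrees
sin(114) = 0.913545
R = 1070.5984 * 0.913545 / 9.81 = 99.698 m

99.698 m


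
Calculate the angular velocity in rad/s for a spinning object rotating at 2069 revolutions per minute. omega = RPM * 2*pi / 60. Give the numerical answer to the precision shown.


omega = RPM * 2*pi / 60
= 2069 * 6.28318531 / 60
= 216.665 rad/s

216.665 rad/s


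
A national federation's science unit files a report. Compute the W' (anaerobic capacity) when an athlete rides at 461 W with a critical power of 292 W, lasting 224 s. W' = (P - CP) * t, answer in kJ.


Above-CP power = 169 W
Duration = 224 s
W' = 169 * 224 = 37856 J
Convert: 37856 / 1000 = 37.856 kJ

37.856 kJ


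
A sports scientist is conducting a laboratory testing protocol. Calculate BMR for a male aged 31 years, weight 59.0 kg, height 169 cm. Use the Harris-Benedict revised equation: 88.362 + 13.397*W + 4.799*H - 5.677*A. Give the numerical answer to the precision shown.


Substituting values:
W term = 13.397 * 59.0 = 790.423
H term = 4.799 * 169 = 811.031
A term = 5.677 * 31 = 175.987
BMR = 1513.83 kcal/day

1513.83 kcal/day


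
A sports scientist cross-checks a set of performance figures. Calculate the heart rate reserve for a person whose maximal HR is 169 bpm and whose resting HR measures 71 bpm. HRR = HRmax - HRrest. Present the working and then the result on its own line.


HRmax = 169 bpm
HRrest = 71 bpm
HRR = 169 - 71 = 98 bpm

98 bpm


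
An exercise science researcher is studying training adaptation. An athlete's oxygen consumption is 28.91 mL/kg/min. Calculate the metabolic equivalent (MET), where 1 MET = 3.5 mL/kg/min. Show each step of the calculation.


MET = VO2 / 3.5
= 28.91 / 3.5
= 8.26 METs

8.26 METs


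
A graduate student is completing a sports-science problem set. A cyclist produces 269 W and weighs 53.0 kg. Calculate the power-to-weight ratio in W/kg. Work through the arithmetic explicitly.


P/W = power / mass
= 269 / 53.0
= 5.075 W/kg

5.075 W/kg


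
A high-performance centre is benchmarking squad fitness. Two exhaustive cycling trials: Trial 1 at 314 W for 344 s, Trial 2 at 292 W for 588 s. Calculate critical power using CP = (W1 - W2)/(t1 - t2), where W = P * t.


W1 = 314 * 344 = 108016 J
W2 = 292 * 588 = 171696 J
CP = (108016 - 171696) / (344 - 588)
= -63680 / -244
= 260.98 W

260.98 W


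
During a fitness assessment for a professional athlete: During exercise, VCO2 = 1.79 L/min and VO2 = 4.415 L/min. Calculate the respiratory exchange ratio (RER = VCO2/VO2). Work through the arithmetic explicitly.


RER = VCO2 / VO2
= 1.79 / 4.415
= 0.4054

0.4054


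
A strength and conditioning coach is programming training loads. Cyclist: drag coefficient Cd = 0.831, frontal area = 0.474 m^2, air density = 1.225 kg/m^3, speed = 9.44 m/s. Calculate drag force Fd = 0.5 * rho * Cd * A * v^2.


v^2 = 9.44^2 = 89.1136
Fd = 0.5 * 1.225 * 0.831 * 0.474 * 89.1136
= 21.5 N

21.5 N


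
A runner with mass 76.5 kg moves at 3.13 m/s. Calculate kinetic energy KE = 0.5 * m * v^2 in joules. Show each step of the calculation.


v^2 = 3.13^2 = 9.7969
KE = 0.5 * 76.5 * 9.7969
= 374.73 J

374.73 J


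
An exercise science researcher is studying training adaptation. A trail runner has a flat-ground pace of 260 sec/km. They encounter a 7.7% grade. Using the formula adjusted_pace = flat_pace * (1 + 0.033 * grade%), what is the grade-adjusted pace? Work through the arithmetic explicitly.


Grade factor = 1 + 0.033 * 7.7 = 1.2541
Adjusted = 260 * 1.2541 = 326.07 sec/km

326.07 s/km


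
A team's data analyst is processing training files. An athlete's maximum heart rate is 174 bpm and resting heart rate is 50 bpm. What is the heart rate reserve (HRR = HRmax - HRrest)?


HRR = HRmax - HRrest
= 174 - 50
= 124 bpm

124 bpm


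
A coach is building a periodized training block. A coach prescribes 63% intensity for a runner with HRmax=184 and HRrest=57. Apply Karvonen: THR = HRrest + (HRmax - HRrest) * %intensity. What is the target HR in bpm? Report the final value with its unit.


Heart rate reserve = 184 - 57 = 127
Intensity fraction = 63 / 100 = 0.63
THR = 57 + 127 * 0.63 = 137.01 bpm

137.01 bpm


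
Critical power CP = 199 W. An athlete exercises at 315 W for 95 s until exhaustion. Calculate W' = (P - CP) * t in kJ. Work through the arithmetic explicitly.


P - CP = 315 - 199 = 116 W
W' = 116 * 95 = 11020 J
= 11020 / 1000 = 11.02 kJ

11.02 kJ


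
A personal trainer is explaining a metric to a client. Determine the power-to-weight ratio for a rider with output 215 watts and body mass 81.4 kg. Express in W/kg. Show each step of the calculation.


P/W = 215 / 81.4 = 2.641 W/kg

2.641 W/kg


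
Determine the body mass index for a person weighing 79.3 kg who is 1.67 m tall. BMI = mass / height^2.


BMI = mass / height^2
= 79.3 / 1.67^2
= 79.3 / 2.7889
= 28.43 kg/m^2

28.43 kg/m^2


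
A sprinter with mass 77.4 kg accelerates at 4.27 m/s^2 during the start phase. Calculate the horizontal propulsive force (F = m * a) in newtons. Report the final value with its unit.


F = m * a
= 77.4 * 4.27
= 330.5 N

330.5 N


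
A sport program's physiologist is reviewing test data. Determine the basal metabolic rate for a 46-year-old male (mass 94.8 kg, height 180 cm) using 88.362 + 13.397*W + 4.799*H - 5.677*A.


BMR = 88.362 + 13.397*94.8 + 4.799*180 - 5.677*46
= 1961.08 kcal/day

1961.08 kcal/day


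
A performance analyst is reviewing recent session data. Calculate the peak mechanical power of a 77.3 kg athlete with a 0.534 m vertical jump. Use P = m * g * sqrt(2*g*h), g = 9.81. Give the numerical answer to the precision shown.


First, sqrt(2gh) = sqrt(2 * 9.81 * 0.534)
= sqrt(10.47708) = 3.236832 m/s
Power = 77.3 * 9.81 * 3.236832 = 2454.53 W

2454.53 W


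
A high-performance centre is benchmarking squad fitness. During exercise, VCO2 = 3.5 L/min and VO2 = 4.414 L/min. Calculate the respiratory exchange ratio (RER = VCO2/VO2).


RER = VCO2 / VO2
= 3.5 / 4.414
= 0.7929

0.7929


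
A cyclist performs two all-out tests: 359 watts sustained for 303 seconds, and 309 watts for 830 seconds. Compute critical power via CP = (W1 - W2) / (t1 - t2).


W1 = P1 * t1 = 359 * 303 = 108777 J
W2 = P2 * t2 = 309 * 830 = 256470 J
CP = (108777 - 256470) / (303 - 830)
= 280.25 W

280.25 W


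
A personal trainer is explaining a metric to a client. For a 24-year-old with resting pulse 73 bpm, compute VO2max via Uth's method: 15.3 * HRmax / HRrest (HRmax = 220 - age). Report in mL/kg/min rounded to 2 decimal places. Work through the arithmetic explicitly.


Step 1: HRmax = 220 - 24 = 196 bpm
Step 2: Ratio = 196 / 73 = 2.6849
Step 3: VO2max = 15.3 * 2.6849 = 41.08 mL/kg/min

41.08 mL/kg/min


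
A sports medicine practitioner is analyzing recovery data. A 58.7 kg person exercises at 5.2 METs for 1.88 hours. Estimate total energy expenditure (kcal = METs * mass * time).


Energy = METs * mass(kg) * time(h)
= 5.2 * 58.7 * 1.88
= 573.85 kcal

573.85 kcal


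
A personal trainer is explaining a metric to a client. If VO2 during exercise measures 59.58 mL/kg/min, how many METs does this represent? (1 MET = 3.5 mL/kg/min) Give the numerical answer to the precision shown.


METs = VO2 / 3.5 = 59.58 / 3.5 = 17.02

17.02 METs


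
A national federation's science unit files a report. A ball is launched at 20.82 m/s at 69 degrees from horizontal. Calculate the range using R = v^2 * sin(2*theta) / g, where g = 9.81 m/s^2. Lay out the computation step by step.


sin(2 * 69) = sin(138) = 0.669131
v^2 = 20.82^2 = 433.4724
R = 433.4724 * 0.669131 / 9.81
= 29.567 m

29.567 m
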